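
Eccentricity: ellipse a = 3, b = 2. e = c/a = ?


c = sqrt(9-4) = sqrt(5) = 2.2361
e = c/a = sqrt(5)/3 = 0.7454

e = 0.7454


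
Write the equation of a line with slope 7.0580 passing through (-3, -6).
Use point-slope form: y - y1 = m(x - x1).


y + 6 = 7.0580(x + 3)
y = 7.0580x - 6 - 7.0580*(-3)
y = 7.0580x + 15.1740

y = 7.0580x + 15.1740


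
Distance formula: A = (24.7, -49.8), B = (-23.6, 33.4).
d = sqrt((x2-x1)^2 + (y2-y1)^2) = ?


dx = -23.6 - 24.7 = -48.3
dy = 33.4 + 49.8 = 83.2
d = sqrt(2332.89 + 6922.24) = sqrt(9255.13) = 96.2036

96.2036


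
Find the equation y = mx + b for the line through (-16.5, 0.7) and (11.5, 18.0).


m = (17.3)/(28.0) = 0.6179
b = y1 - m*x1 = 0.7 - (17.3*(-16.5))/(28.0) = 0.7 + 10.1946 = 10.8946

y = 0.6179x + 10.8946


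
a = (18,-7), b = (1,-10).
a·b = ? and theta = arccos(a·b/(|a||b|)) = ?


a·b = 18*1 - 7*(-10) = 18 + 70 = 88
|a| = sqrt(324+49) = 19.3132
|b| = sqrt(1+100) = 10.0499
cos(theta) = 88/(sqrt(373)*sqrt(101)) = 88/sqrt(37673) = 0.453385
theta = arccos(88/sqrt(37673)) = 63.0389 degrees

a·b = 88, theta = 63.0389 deg


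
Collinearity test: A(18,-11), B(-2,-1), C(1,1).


18*(-1-1) - 2*(1+ 11) + 1*(-11+ 1)
= -36 - 24 - 10 = -70

No, not collinear (determinant = -70)


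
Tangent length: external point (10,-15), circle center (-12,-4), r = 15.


d = sqrt((10+ 12)^2 + (-15+ 4)^2) = sqrt(484+121) = 24.5967
L = sqrt(605.0000 - 225) = sqrt(380.0000) = 19.4936

19.4936


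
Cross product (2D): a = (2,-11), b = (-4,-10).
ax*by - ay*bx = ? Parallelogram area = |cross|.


cross = 2*(-10) + 11*(-4) = -20 - 44 = -64
Parallelogram area = |-64| = 64

cross = -64, parallelogram area = 64


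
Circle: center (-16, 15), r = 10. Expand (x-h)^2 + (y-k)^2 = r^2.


(x+ 16)^2 + (y-15)^2 = 10^2
D = -2h = 32, E = -2k = -30
F = h^2+k^2-r^2 = 256+225-100 = 381

x^2 + y^2 + 32x - 30y + 381 = 0


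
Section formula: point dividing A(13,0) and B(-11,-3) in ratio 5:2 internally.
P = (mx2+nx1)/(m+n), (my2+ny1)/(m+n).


Px = (5*(-11) + 2*13)/7 = -29/7 = -4.1429
Py = (5*(-3) + 2*0)/7 = -15/7 = -2.1429

P = (-4.1429, -2.1429)


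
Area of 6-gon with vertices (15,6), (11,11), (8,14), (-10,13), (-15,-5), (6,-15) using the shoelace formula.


sum(xi*y_{i+1}) = 15*11 + 11*14 + 8*13 - 10*(-5) - 15*(-15) + 6*6 = 734
sum(yi*x_{i+1}) = 6*11 + 11*8 + 14*(-10) + 13*(-15) - 5*6 - 15*15 = -436
Area = |734 + 436|/2 = 1170/2 = 585.0000

585.0000 sq units


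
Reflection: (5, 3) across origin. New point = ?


Reflection rule for origin: (-x, -y)
(5, 3) -> (-5, -3)

(-5, -3)


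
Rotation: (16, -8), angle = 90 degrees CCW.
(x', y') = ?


cos(90) = 0, sin(90) = 1
x' = 16*0 + 8*1 = 8
y' = 16*1 - 8*0 = 16

(8, 16)


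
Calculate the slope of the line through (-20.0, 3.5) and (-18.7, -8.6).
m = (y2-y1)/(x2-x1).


dy = -8.6 - 3.5 = -12.1
dx = -18.7 + 20.0 = 1.3
m = -12.1/1.3 = -9.3077

m = -9.3077


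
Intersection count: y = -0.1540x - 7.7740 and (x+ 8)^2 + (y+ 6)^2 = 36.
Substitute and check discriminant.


Substitute y = -0.1540x - 7.7740: (x+ 8)^2 + (-0.1540x- 7.7740+ 6)^2 = 36
Expand to Ax^2 + Bx + C = 0, where b-k = -1.774
A = 1+m^2 = 1.023716
B = 2(m(b-k) - h) = 2(-0.1540*(-1.774) + 8) = 16.546392
C = h^2 + (b-k)^2 - r^2 = 64 + 3.147076 - 36 = 31.147076
disc = B^2-4AC = 273.7831 - 127.5430 = 146.2401
disc > 0

2 intersection points


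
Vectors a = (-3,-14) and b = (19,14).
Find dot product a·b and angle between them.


a·b = -3*19 - 14*14 = -57 - 196 = -253
|a| = sqrt(9+196) = 14.3178
|b| = sqrt(361+196) = 23.6008
cos(theta) = -253/(sqrt(205)*sqrt(557)) = -253/sqrt(114185) = -0.748714
theta = arccos(-253/sqrt(114185)) = 138.4791 degrees

a·b = -253, theta = 138.4791 deg


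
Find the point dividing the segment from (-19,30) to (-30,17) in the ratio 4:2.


Px = (4*(-30) + 2*(-19))/6 = -158/6 = -26.3333
Py = (4*17 + 2*30)/6 = 128/6 = 21.3333

P = (-26.3333, 21.3333)


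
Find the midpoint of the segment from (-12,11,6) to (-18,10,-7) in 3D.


Mx = (-12- 18)/2 = -15.0000
My = (11+10)/2 = 10.5000
Mz = (6- 7)/2 = -0.5000

M = (-15.0000, 10.5000, -0.5000)


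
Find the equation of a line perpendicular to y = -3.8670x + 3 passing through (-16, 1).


Perpendicular slope = -1/m1 = -1/(-3.8670) = 0.2586
b2 = y0 - m2*x0 = 1 - 16/(-3.8670) = 1 + 4.1376 = 5.1376

y = 0.2586x + 5.1376


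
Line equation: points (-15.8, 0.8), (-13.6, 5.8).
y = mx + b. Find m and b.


m = (5.0)/(2.2) = 2.2727
b = y1 - m*x1 = 0.8 - (5.0*(-15.8))/(2.2) = 0.8 + 35.9091 = 36.7091

y = 2.2727x + 36.7091


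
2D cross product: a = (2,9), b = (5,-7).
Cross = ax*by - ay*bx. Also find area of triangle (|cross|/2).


cross = 2*(-7) - 9*5 = -14 - 45 = -59
Triangle area = |-59|/2 = 59/2 = 29.5000

cross = -59, triangle area = 29.5000


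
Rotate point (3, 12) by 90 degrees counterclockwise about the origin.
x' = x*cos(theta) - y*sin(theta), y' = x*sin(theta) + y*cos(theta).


cos(90) = 0, sin(90) = 1
x' = 3*0 - 12*1 = -12
y' = 3*1 + 12*0 = 3

(-12, 3)


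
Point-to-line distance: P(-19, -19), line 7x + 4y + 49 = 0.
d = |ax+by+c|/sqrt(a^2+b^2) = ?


|7*(-19) + 4*(-19) + 49| = |-160| = 160
sqrt(49 + 16) = sqrt(65) = 8.0623
d = 160/sqrt(65) = 19.8456

19.8456


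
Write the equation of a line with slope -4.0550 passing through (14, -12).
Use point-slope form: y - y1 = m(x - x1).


y + 12 = -4.0550(x - 14)
y = -4.0550x - 12 + 4.0550*14
y = -4.0550x + 44.7700

y = -4.0550x + 44.7700


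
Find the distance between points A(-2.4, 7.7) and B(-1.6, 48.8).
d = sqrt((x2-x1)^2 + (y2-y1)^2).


dx = -1.6 + 2.4 = 0.8
dy = 48.8 - 7.7 = 41.1
d = sqrt(0.64 + 1689.21) = sqrt(1689.85) = 41.1078

41.1078


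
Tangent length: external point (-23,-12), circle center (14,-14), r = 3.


d = sqrt((-23-14)^2 + (-12+ 14)^2) = sqrt(1369+4) = 37.0540
L = sqrt(1373.0000 - 9) = sqrt(1364.0000) = 36.9324

36.9324


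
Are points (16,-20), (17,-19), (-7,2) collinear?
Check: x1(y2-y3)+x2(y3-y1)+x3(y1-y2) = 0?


16*(-19-2) + 17*(2+ 20) - 7*(-20+ 19)
= -336 + 374 + 7 = 45

No, not collinear (determinant = 45)


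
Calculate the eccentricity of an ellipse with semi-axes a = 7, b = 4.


c = sqrt(49-16) = sqrt(33) = 5.7446
e = c/a = sqrt(33)/7 = 0.8207

e = 0.8207


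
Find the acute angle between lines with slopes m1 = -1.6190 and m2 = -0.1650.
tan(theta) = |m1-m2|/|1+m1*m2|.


m1-m2 = -1.454
1+m1*m2 = 1.267135
tan(theta) = |-1.454/1.267135| = 1.147470
theta = arctan(|-1.454/1.267135|) = 48.9284 degrees (acute angle)

48.9284 degrees


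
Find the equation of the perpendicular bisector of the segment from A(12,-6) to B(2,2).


Midpoint = (7, -2)
Slope of AB = dy/dx = 8/(-10) = -0.8000
Perp slope = -dx/dy = 10/8 = 1.2500
b = My - (perp slope)*Mx = -2 + (-10*7)/8 = -2 - 8.7500 = -10.7500

y = 1.2500x - 10.7500


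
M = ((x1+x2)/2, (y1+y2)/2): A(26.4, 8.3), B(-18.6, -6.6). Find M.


Mx = (26.4 - 18.6)/2 = 7.8/2 = 3.9000
My = (8.3 - 6.6)/2 = 1.7/2 = 0.8500

(3.9000, 0.8500)


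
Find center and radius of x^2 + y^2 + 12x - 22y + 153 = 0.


h = -D/2 = -12/2 = -6
k = -E/2 = 22/2 = 11
r^2 = h^2 + k^2 - F = 36 + 121 - 153 = 4
r = 2

Center (-6, 11), radius = 2


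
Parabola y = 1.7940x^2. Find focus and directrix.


a = 1.7940
1/(4a) = 0.1394
Focus = (0, 0.1394)
Directrix: y = -0.1394

Focus = (0, 0.1394), Directrix: y = -0.1394


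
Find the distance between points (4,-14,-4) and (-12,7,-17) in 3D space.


dx=-16, dy=21, dz=-13
d = sqrt(256+441+169) = sqrt(866) = 29.4279

29.4279


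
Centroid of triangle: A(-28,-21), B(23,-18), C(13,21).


Gx = (-28+23+13)/3 = 8/3 = 2.6667
Gy = (-21- 18+21)/3 = -18/3 = -6.0000

G = (2.6667, -6.0000)


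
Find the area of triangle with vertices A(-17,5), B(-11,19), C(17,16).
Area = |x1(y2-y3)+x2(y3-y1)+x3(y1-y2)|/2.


-17*(19-16) = -51
-11*(16-5) = -121
17*(5-19) = -238
sum = -410
Area = |-410|/2 = 205.0000

205.0000 sq units


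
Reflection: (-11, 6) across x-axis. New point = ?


Reflection rule for x-axis: (x, -y)
(-11, 6) -> (-11, -6)

(-11, -6)


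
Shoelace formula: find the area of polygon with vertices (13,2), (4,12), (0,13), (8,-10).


sum(xi*y_{i+1}) = 13*12 + 4*13 + 0*(-10) + 8*2 = 224
sum(yi*x_{i+1}) = 2*4 + 12*0 + 13*8 - 10*13 = -18
Area = |224 + 18|/2 = 242/2 = 121.0000

121.0000 sq units


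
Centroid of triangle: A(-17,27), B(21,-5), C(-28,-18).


Gx = (-17+21- 28)/3 = -24/3 = -8.0000
Gy = (27- 5- 18)/3 = 4/3 = 1.3333

G = (-8.0000, 1.3333)


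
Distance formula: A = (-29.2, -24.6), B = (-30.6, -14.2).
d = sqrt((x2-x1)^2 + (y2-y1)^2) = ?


dx = -30.6 + 29.2 = -1.4
dy = -14.2 + 24.6 = 10.4
d = sqrt(1.96 + 108.16) = sqrt(110.12) = 10.4938

10.4938


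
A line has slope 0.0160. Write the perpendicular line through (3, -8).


Perpendicular slope = -1/m1 = -1/0.0160 = -62.5000
b2 = y0 - m2*x0 = -8 + 3/0.0160 = -8 + 187.5000 = 179.5000

y = -62.5000x + 179.5000


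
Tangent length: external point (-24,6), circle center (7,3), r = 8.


d = sqrt((-24-7)^2 + (6-3)^2) = sqrt(961+9) = 31.1448
L = sqrt(970.0000 - 64) = sqrt(906.0000) = 30.0998

30.0998


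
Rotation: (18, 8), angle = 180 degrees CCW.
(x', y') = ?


cos(180) = -1, sin(180) = 0
x' = 18*(-1) - 8*0 = -18
y' = 18*0 + 8*(-1) = -8

(-18, -8)


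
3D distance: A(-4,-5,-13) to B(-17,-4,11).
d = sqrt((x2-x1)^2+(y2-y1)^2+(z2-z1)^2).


dx=-13, dy=1, dz=24
d = sqrt(169+1+576) = sqrt(746) = 27.3130

27.3130


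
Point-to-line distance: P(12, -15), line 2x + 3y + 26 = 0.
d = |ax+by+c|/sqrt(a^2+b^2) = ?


|2*12 + 3*(-15) + 26| = |5| = 5
sqrt(4 + 9) = sqrt(13) = 3.6056
d = 5/sqrt(13) = 1.3868

1.3868


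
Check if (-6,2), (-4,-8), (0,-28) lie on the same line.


-6*(-8+ 28) - 4*(-28-2) + 0*(2+ 8)
= -120 + 120 + 0 = 0

Yes, collinear (determinant = 0)


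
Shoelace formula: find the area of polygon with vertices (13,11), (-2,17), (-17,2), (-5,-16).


sum(xi*y_{i+1}) = 13*17 - 2*2 - 17*(-16) - 5*11 = 434
sum(yi*x_{i+1}) = 11*(-2) + 17*(-17) + 2*(-5) - 16*13 = -529
Area = |434 + 529|/2 = 963/2 = 481.5000

481.5000 sq units


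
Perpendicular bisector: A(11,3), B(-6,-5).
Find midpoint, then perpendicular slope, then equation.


Midpoint = (2.5, -1)
Slope of AB = dy/dx = -8/(-17) = 0.4706
Perp slope = -dx/dy = -17/8 = -2.1250
b = My - (perp slope)*Mx = -1 + (-17*2.5)/(-8) = -1 + 5.3125 = 4.3125

y = -2.1250x + 4.3125


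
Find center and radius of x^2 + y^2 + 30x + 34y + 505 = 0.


h = -D/2 = -30/2 = -15
k = -E/2 = -34/2 = -17
r^2 = h^2 + k^2 - F = 225 + 289 - 505 = 9
r = 3

Center (-15, -17), radius = 3


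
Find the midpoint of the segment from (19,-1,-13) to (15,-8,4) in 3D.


Mx = (19+15)/2 = 17.0000
My = (-1- 8)/2 = -4.5000
Mz = (-13+4)/2 = -4.5000

M = (17.0000, -4.5000, -4.5000)


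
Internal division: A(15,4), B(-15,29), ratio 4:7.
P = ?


Px = (4*(-15) + 7*15)/11 = 45/11 = 4.0909
Py = (4*29 + 7*4)/11 = 144/11 = 13.0909

P = (4.0909, 13.0909)


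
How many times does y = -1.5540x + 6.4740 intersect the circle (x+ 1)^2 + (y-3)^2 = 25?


Substitute y = -1.5540x + 6.4740: (x+ 1)^2 + (-1.5540x+6.4740-3)^2 = 25
Expand to Ax^2 + Bx + C = 0, where b-k = 3.474
A = 1+m^2 = 3.414916
B = 2(m(b-k) - h) = 2(-1.5540*3.474 + 1) = -8.797192
C = h^2 + (b-k)^2 - r^2 = 1 + 12.068676 - 25 = -11.931324
disc = B^2-4AC = 77.3906 + 162.9779 = 240.3685
disc > 0

2 intersection points


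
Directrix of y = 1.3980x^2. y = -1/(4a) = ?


a = 1.3980
1/(4a) = 0.1788
directrix: y = -0.1788 = -0.1788

y = -0.1788


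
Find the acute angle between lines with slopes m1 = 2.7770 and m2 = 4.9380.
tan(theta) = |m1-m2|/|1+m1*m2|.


m1-m2 = -2.161
1+m1*m2 = 14.712826
tan(theta) = |-2.161/14.712826| = 0.146879
theta = arctan(|-2.161/14.712826|) = 8.3558 degrees (acute angle)

8.3558 degrees


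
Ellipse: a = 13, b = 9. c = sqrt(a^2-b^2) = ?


c^2 = 13^2 - 9^2 = 169 - 81 = 88
c = sqrt(88) = 9.3808

c = 9.3808


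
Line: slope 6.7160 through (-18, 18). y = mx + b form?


y - 18 = 6.7160(x + 18)
y = 6.7160x + 18 - 6.7160*(-18)
y = 6.7160x + 138.8880

y = 6.7160x + 138.8880


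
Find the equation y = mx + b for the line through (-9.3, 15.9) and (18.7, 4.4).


m = (-11.5)/(28.0) = -0.4107
b = y1 - m*x1 = 15.9 - (-11.5*(-9.3))/(28.0) = 15.9 - 3.8196 = 12.0804

y = -0.4107x + 12.0804


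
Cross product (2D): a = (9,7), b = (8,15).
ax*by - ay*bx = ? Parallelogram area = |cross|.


cross = 9*15 - 7*8 = 135 - 56 = 79
Parallelogram area = |79| = 79

cross = 79, parallelogram area = 79


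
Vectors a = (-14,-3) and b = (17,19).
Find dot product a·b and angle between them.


a·b = -14*17 - 3*19 = -238 - 57 = -295
|a| = sqrt(196+9) = 14.3178
|b| = sqrt(289+361) = 25.4951
cos(theta) = -295/(sqrt(205)*sqrt(650)) = -295/sqrt(133250) = -0.808143
theta = arccos(-295/sqrt(133250)) = 143.9149 degrees

a·b = -295, theta = 143.9149 deg


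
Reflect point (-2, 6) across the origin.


Reflection rule for origin: (-x, -y)
(-2, 6) -> (2, -6)

(2, -6)


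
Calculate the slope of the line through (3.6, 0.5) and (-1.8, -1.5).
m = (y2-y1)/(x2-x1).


dy = -1.5 - 0.5 = -2.0
dx = -1.8 - 3.6 = -5.4
m = -2.0/(-5.4) = 0.3704

m = 0.3704


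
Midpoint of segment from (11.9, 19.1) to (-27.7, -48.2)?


Mx = (11.9 - 27.7)/2 = -15.8/2 = -7.9000
My = (19.1 - 48.2)/2 = -29.1/2 = -14.5500

(-7.9000, -14.5500)


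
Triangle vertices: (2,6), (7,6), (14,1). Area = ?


2*(6-1) = 10
7*(1-6) = -35
14*(6-6) = 0
sum = -25
Area = |-25|/2 = 12.5000

12.5000 sq units


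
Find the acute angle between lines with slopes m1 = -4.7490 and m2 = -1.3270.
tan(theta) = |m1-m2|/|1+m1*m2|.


m1-m2 = -3.422
1+m1*m2 = 7.301923
tan(theta) = |-3.422/7.301923| = 0.468644
theta = arctan(|-3.422/7.301923|) = 25.1098 degrees (acute angle)

25.1098 degrees


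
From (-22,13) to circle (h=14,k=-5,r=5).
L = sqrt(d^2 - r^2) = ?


d = sqrt((-22-14)^2 + (13+ 5)^2) = sqrt(1296+324) = 40.2492
L = sqrt(1620.0000 - 25) = sqrt(1595.0000) = 39.9375

39.9375


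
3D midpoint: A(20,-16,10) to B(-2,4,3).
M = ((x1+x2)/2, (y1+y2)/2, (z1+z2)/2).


Mx = (20- 2)/2 = 9.0000
My = (-16+4)/2 = -6.0000
Mz = (10+3)/2 = 6.5000

M = (9.0000, -6.0000, 6.5000)


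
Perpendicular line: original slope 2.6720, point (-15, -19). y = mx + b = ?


Perpendicular slope = -1/m1 = -1/2.6720 = -0.3743
b2 = y0 - m2*x0 = -19 - 15/2.6720 = -19 - 5.6138 = -24.6138

y = -0.3743x - 24.6138


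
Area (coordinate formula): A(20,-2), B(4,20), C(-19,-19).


20*(20+ 19) = 780
4*(-19+ 2) = -68
-19*(-2-20) = 418
sum = 1130
Area = |1130|/2 = 565.0000

565.0000 sq units


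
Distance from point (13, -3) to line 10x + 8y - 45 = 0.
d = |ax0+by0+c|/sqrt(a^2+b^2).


|10*13 + 8*(-3) - 45| = |61| = 61
sqrt(100 + 64) = sqrt(164) = 12.8062
d = 61/sqrt(164) = 4.7633

4.7633


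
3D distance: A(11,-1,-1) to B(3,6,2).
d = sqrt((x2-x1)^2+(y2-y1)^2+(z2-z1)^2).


dx=-8, dy=7, dz=3
d = sqrt(64+49+9) = sqrt(122) = 11.0454

11.0454


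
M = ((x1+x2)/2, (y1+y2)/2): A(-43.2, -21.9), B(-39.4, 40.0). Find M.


Mx = (-43.2 - 39.4)/2 = -82.6/2 = -41.3000
My = (-21.9 + 40.0)/2 = 18.1/2 = 9.0500

(-41.3000, 9.0500)


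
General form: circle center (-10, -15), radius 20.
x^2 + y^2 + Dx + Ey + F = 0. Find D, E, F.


(x+ 10)^2 + (y+ 15)^2 = 20^2
D = -2h = 20, E = -2k = 30
F = h^2+k^2-r^2 = 100+225-400 = -75

D = 20, E = 30, F = -75


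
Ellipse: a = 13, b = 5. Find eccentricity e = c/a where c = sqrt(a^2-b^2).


c = sqrt(169-25) = sqrt(144) = 12.0000
e = c/a = 12/13 = 0.9231

e = 0.9231


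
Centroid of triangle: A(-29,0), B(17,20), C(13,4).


Gx = (-29+17+13)/3 = 1/3 = 0.3333
Gy = (0+20+4)/3 = 24/3 = 8.0000

G = (0.3333, 8.0000)


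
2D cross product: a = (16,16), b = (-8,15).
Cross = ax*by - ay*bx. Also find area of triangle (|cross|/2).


cross = 16*15 - 16*(-8) = 240 + 128 = 368
Triangle area = |368|/2 = 368/2 = 184.0000

cross = 368, triangle area = 184.0000


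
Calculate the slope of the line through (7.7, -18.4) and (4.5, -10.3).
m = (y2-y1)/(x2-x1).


dy = -10.3 + 18.4 = 8.1
dx = 4.5 - 7.7 = -3.2
m = 8.1/(-3.2) = -2.5312

m = -2.5312


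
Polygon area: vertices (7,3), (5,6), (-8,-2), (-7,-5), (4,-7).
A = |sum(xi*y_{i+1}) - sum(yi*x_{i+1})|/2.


sum(xi*y_{i+1}) = 7*6 + 5*(-2) - 8*(-5) - 7*(-7) + 4*3 = 133
sum(yi*x_{i+1}) = 3*5 + 6*(-8) - 2*(-7) - 5*4 - 7*7 = -88
Area = |133 + 88|/2 = 221/2 = 110.5000

110.5000 sq units


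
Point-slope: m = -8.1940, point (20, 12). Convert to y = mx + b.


y - 12 = -8.1940(x - 20)
y = -8.1940x + 12 + 8.1940*20
y = -8.1940x + 175.8800

y = -8.1940x + 175.8800


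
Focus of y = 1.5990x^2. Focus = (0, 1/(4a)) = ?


a = 1.5990
4a = 6.3960
focus = (0, 1/6.3960) = (0, 0.1563)

Focus = (0, 0.1563)


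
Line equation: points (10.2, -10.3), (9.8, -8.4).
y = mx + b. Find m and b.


m = (1.9)/(-0.4) = -4.7500
b = y1 - m*x1 = -10.3 - (1.9*10.2)/(-0.4) = -10.3 + 48.4500 = 38.1500

y = -4.7500x + 38.1500


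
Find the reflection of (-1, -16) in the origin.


Reflection rule for origin: (-x, -y)
(-1, -16) -> (1, 16)

(1, 16)


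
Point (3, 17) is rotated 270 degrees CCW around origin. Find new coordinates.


cos(270) = 0, sin(270) = -1
x' = 3*0 - 17*(-1) = 17
y' = 3*(-1) + 17*0 = -3

(17, -3)


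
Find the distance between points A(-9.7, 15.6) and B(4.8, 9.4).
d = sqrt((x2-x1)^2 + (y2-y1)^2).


dx = 4.8 + 9.7 = 14.5
dy = 9.4 - 15.6 = -6.2
d = sqrt(210.25 + 38.44) = sqrt(248.69) = 15.7699

15.7699


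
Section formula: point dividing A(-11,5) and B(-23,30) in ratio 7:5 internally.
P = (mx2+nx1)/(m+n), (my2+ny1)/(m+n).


Px = (7*(-23) + 5*(-11))/12 = -216/12 = -18.0000
Py = (7*30 + 5*5)/12 = 235/12 = 19.5833

P = (-18.0000, 19.5833)


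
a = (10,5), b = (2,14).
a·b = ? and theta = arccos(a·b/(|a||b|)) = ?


a·b = 10*2 + 5*14 = 20 + 70 = 90
|a| = sqrt(100+25) = 11.1803
|b| = sqrt(4+196) = 14.1421
cos(theta) = 90/(sqrt(125)*sqrt(200)) = 90/sqrt(25000) = 0.569210
theta = arccos(90/sqrt(25000)) = 55.3048 degrees

a·b = 90, theta = 55.3048 deg


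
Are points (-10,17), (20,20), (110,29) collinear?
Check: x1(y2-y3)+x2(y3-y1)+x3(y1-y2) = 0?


-10*(20-29) + 20*(29-17) + 110*(17-20)
= 90 + 240 - 330 = 0

Yes, collinear (determinant = 0)


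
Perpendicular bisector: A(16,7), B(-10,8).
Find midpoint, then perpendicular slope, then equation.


Midpoint = (3, 7.5)
Slope of AB = dy/dx = 1/(-26) = -0.0385
Perp slope = -dx/dy = 26/1 = 26.0000
b = My - (perp slope)*Mx = 7.5 + (-26*3)/1 = 7.5 - 78.0000 = -70.5000

y = 26.0000x - 70.5000


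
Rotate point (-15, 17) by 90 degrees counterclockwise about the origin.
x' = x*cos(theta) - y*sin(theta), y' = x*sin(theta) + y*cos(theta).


cos(90) = 0, sin(90) = 1
x' = -15*0 - 17*1 = -17
y' = -15*1 + 17*0 = -15

(-17, -15)


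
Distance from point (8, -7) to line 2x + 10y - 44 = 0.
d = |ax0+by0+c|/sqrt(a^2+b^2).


|2*8 + 10*(-7) - 44| = |-98| = 98
sqrt(4 + 100) = sqrt(104) = 10.1980
d = 98/sqrt(104) = 9.6097

9.6097


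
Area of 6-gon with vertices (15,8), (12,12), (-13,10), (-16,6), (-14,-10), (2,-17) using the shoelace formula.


sum(xi*y_{i+1}) = 15*12 + 12*10 - 13*6 - 16*(-10) - 14*(-17) + 2*8 = 636
sum(yi*x_{i+1}) = 8*12 + 12*(-13) + 10*(-16) + 6*(-14) - 10*2 - 17*15 = -579
Area = |636 + 579|/2 = 1215/2 = 607.5000

607.5000 sq units


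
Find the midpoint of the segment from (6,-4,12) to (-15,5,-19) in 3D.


Mx = (6- 15)/2 = -4.5000
My = (-4+5)/2 = 0.5000
Mz = (12- 19)/2 = -3.5000

M = (-4.5000, 0.5000, -3.5000)


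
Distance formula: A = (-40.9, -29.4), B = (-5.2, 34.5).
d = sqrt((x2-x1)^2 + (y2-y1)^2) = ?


dx = -5.2 + 40.9 = 35.7
dy = 34.5 + 29.4 = 63.9
d = sqrt(1274.49 + 4083.21) = sqrt(5357.7) = 73.1963

73.1963


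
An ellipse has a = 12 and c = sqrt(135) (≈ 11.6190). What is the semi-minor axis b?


b^2 = 12^2 - (sqrt(135))^2 = 144 - 135 = 9
b = sqrt(9) = 3

b = 3


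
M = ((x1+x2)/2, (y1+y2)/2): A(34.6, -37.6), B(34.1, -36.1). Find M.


Mx = (34.6 + 34.1)/2 = 68.7/2 = 34.3500
My = (-37.6 - 36.1)/2 = -73.7/2 = -36.8500

(34.3500, -36.8500)


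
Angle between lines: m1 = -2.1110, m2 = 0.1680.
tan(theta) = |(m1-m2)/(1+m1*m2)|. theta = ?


m1-m2 = -2.279
1+m1*m2 = 0.645352
tan(theta) = |-2.279/0.645352| = 3.531406
theta = arctan(|-2.279/0.645352|) = 74.1893 degrees (acute angle)

74.1893 degrees


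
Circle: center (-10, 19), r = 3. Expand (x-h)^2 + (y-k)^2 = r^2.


(x+ 10)^2 + (y-19)^2 = 3^2
D = -2h = 20, E = -2k = -38
F = h^2+k^2-r^2 = 100+361-9 = 452

x^2 + y^2 + 20x - 38y + 452 = 0


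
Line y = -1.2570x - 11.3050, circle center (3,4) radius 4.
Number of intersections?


Substitute y = -1.2570x - 11.3050: (x-3)^2 + (-1.2570x- 11.3050-4)^2 = 16
Expand to Ax^2 + Bx + C = 0, where b-k = -15.305
A = 1+m^2 = 2.580049
B = 2(m(b-k) - h) = 2(-1.2570*(-15.305) - 3) = 32.47677
C = h^2 + (b-k)^2 - r^2 = 9 + 234.243025 - 16 = 227.243025
disc = B^2-4AC = 1054.7406 - 2345.1926 = -1290.4520
disc < 0

0 intersection points


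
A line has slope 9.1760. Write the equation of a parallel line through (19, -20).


Parallel lines have equal slopes.
m2 = 9.1760
b2 = -20 - 9.1760*19 = -194.3440

y = 9.1760x - 194.3440


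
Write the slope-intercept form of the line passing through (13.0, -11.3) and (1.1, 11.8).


m = (23.1)/(-11.9) = -1.9412
b = y1 - m*x1 = -11.3 - (23.1*13.0)/(-11.9) = -11.3 + 25.2353 = 13.9353

y = -1.9412x + 13.9353


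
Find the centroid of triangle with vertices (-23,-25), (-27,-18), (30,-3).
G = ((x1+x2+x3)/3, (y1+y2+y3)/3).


Gx = (-23- 27+30)/3 = -20/3 = -6.6667
Gy = (-25- 18- 3)/3 = -46/3 = -15.3333

G = (-6.6667, -15.3333)


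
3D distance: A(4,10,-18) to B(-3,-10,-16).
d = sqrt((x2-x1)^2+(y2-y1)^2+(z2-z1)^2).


dx=-7, dy=-20, dz=2
d = sqrt(49+400+4) = sqrt(453) = 21.2838

21.2838


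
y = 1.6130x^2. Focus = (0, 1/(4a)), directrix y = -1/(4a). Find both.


a = 1.6130
1/(4a) = 0.1550
Focus = (0, 0.1550)
Directrix: y = -0.1550

Focus = (0, 0.1550), Directrix: y = -0.1550


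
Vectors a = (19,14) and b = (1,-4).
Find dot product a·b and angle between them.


a·b = 19*1 + 14*(-4) = 19 - 56 = -37
|a| = sqrt(361+196) = 23.6008
|b| = sqrt(1+16) = 4.1231
cos(theta) = -37/(sqrt(557)*sqrt(17)) = -37/sqrt(9469) = -0.380233
theta = arccos(-37/sqrt(9469)) = 112.3481 degrees

a·b = -37, theta = 112.3481 deg


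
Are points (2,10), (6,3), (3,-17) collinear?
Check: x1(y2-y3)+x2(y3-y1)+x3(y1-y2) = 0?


2*(3+ 17) + 6*(-17-10) + 3*(10-3)
= 40 - 162 + 21 = -101

No, not collinear (determinant = -101)


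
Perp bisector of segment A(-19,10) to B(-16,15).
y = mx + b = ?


Midpoint = (-17.5, 12.5)
Slope of AB = dy/dx = 5/3 = 1.6667
Perp slope = -dx/dy = -3/5 = -0.6000
b = My - (perp slope)*Mx = 12.5 + (3*(-17.5))/5 = 12.5 - 10.5000 = 2.0000

y = -0.6000x + 2.0000


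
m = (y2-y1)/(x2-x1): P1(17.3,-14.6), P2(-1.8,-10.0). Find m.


dy = -10.0 + 14.6 = 4.6
dx = -1.8 - 17.3 = -19.1
m = 4.6/(-19.1) = -0.2408

m = -0.2408


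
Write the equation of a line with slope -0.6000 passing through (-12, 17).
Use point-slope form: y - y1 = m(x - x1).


y - 17 = -0.6000(x + 12)
y = -0.6000x + 17 + 0.6000*(-12)
y = -0.6000x + 9.8000

y = -0.6000x + 9.8000


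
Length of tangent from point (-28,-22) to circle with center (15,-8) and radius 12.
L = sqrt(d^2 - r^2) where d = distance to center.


d = sqrt((-28-15)^2 + (-22+ 8)^2) = sqrt(1849+196) = 45.2217
L = sqrt(2045.0000 - 144) = sqrt(1901.0000) = 43.6005

43.6005


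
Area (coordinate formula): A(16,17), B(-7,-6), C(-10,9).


16*(-6-9) = -240
-7*(9-17) = 56
-10*(17+ 6) = -230
sum = -414
Area = |-414|/2 = 207.0000

207.0000 sq units


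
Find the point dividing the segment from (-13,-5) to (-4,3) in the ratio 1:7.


Px = (1*(-4) + 7*(-13))/8 = -95/8 = -11.8750
Py = (1*3 + 7*(-5))/8 = -32/8 = -4.0000

P = (-11.8750, -4.0000)


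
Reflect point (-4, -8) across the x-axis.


Reflection rule for x-axis: (x, -y)
(-4, -8) -> (-4, 8)

(-4, 8)


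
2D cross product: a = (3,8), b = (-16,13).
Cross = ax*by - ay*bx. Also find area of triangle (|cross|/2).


cross = 3*13 - 8*(-16) = 39 + 128 = 167
Triangle area = |167|/2 = 167/2 = 83.5000

cross = 167, triangle area = 83.5000


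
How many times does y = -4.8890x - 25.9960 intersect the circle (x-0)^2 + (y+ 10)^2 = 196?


Substitute y = -4.8890x - 25.9960: (x-0)^2 + (-4.8890x- 25.9960+ 10)^2 = 196
Expand to Ax^2 + Bx + C = 0, where b-k = -15.996
A = 1+m^2 = 24.902321
B = 2(m(b-k) - h) = 2(-4.8890*(-15.996) - 0) = 156.408888
C = h^2 + (b-k)^2 - r^2 = 0 + 255.872016 - 196 = 59.872016
disc = B^2-4AC = 24463.7402 - 5963.8086 = 18499.9316
disc > 0

2 intersection points


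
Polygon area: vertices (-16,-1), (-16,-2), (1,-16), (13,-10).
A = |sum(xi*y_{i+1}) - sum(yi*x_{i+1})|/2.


sum(xi*y_{i+1}) = -16*(-2) - 16*(-16) + 1*(-10) + 13*(-1) = 265
sum(yi*x_{i+1}) = -1*(-16) - 2*1 - 16*13 - 10*(-16) = -34
Area = |265 + 34|/2 = 299/2 = 149.5000

149.5000 sq units


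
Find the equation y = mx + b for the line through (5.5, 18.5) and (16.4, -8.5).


m = (-27.0)/(10.9) = -2.4771
b = y1 - m*x1 = 18.5 - (-27.0*5.5)/(10.9) = 18.5 + 13.6239 = 32.1239

y = -2.4771x + 32.1239


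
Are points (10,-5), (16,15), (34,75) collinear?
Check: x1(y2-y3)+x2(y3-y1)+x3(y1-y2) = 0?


10*(15-75) + 16*(75+ 5) + 34*(-5-15)
= -600 + 1280 - 680 = 0

Yes, collinear (determinant = 0)


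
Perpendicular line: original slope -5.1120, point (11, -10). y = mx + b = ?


Perpendicular slope = -1/m1 = -1/(-5.1120) = 0.1956
b2 = y0 - m2*x0 = -10 + 11/(-5.1120) = -10 - 2.1518 = -12.1518

y = 0.1956x - 12.1518


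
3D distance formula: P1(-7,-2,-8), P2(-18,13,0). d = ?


dx=-11, dy=15, dz=8
d = sqrt(121+225+64) = sqrt(410) = 20.2485

20.2485


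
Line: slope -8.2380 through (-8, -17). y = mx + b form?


y + 17 = -8.2380(x + 8)
y = -8.2380x - 17 + 8.2380*(-8)
y = -8.2380x - 82.9040

y = -8.2380x - 82.9040


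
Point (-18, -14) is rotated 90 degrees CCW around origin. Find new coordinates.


cos(90) = 0, sin(90) = 1
x' = -18*0 + 14*1 = 14
y' = -18*1 - 14*0 = -18

(14, -18)


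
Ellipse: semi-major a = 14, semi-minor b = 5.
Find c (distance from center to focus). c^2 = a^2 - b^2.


c^2 = 14^2 - 5^2 = 196 - 25 = 171
c = sqrt(171) = 13.0767

c = 13.0767


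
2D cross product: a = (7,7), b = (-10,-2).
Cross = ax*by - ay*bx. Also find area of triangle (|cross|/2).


cross = 7*(-2) - 7*(-10) = -14 + 70 = 56
Triangle area = |56|/2 = 56/2 = 28.0000

cross = 56, triangle area = 28.0000


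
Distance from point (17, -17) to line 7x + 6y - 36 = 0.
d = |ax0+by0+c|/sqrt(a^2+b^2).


|7*17 + 6*(-17) - 36| = |-19| = 19
sqrt(49 + 36) = sqrt(85) = 9.2195
d = 19/sqrt(85) = 2.0608

2.0608


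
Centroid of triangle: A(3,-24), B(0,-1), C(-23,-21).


Gx = (3+0- 23)/3 = -20/3 = -6.6667
Gy = (-24- 1- 21)/3 = -46/3 = -15.3333

G = (-6.6667, -15.3333)


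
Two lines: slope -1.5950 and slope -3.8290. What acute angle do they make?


m1-m2 = 2.234
1+m1*m2 = 7.107255
tan(theta) = |2.234/7.107255| = 0.314327
theta = arctan(|2.234/7.107255|) = 17.4493 degrees (acute angle)

17.4493 degrees


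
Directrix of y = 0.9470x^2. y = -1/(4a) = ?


a = 0.9470
1/(4a) = 0.2640
directrix: y = -0.2640 = -0.2640

y = -0.2640


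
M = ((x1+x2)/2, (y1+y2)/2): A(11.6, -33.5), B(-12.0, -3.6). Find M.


Mx = (11.6 - 12.0)/2 = -0.4/2 = -0.2000
My = (-33.5 - 3.6)/2 = -37.1/2 = -18.5500

(-0.2000, -18.5500)


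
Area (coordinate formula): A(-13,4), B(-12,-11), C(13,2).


-13*(-11-2) = 169
-12*(2-4) = 24
13*(4+ 11) = 195
sum = 388
Area = |388|/2 = 194.0000

194.0000 sq units


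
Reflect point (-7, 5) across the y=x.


Reflection rule for y=x: (y, x)
(-7, 5) -> (5, -7)

(5, -7)


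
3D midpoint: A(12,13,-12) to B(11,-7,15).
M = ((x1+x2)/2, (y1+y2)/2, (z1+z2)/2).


Mx = (12+11)/2 = 11.5000
My = (13- 7)/2 = 3.0000
Mz = (-12+15)/2 = 1.5000

M = (11.5000, 3.0000, 1.5000)


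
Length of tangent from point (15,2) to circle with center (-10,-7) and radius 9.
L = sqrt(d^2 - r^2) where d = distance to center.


d = sqrt((15+ 10)^2 + (2+ 7)^2) = sqrt(625+81) = 26.5707
L = sqrt(706.0000 - 81) = sqrt(625.0000) = 25.0000

25.0000


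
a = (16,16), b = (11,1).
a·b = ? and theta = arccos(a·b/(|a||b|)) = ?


a·b = 16*11 + 16*1 = 176 + 16 = 192
|a| = sqrt(256+256) = 22.6274
|b| = sqrt(121+1) = 11.0454
cos(theta) = 192/(sqrt(512)*sqrt(122)) = 192/sqrt(62464) = 0.768221
theta = arccos(192/sqrt(62464)) = 39.8056 degrees

a·b = 192, theta = 39.8056 deg


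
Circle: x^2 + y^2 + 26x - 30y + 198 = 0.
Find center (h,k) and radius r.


h = -D/2 = -26/2 = -13
k = -E/2 = 30/2 = 15
r^2 = h^2 + k^2 - F = 169 + 225 - 198 = 196
r = 14

Center (-13, 15), radius = 14


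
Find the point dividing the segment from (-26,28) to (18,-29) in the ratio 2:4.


Px = (2*18 + 4*(-26))/6 = -68/6 = -11.3333
Py = (2*(-29) + 4*28)/6 = 54/6 = 9.0000

P = (-11.3333, 9.0000)


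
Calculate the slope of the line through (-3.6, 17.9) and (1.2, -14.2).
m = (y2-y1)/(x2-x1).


dy = -14.2 - 17.9 = -32.1
dx = 1.2 + 3.6 = 4.8
m = -32.1/4.8 = -6.6875

m = -6.6875


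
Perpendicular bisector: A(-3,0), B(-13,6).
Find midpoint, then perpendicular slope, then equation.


Midpoint = (-8, 3)
Slope of AB = dy/dx = 6/(-10) = -0.6000
Perp slope = -dx/dy = 10/6 = 1.6667
b = My - (perp slope)*Mx = 3 + (-10*(-8))/6 = 3 + 13.3333 = 16.3333

y = 1.6667x + 16.3333


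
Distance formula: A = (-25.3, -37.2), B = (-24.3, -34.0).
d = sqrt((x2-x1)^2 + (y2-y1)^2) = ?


dx = -24.3 + 25.3 = 1.0
dy = -34.0 + 37.2 = 3.2
d = sqrt(1.0 + 10.24) = sqrt(11.24) = 3.3526

3.3526


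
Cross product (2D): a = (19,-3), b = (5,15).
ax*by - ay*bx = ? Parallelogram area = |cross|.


cross = 19*15 + 3*5 = 285 + 15 = 300
Parallelogram area = |300| = 300

cross = 300, parallelogram area = 300


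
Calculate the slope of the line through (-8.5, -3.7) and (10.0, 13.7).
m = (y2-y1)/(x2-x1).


dy = 13.7 + 3.7 = 17.4
dx = 10.0 + 8.5 = 18.5
m = 17.4/18.5 = 0.9405

m = 0.9405


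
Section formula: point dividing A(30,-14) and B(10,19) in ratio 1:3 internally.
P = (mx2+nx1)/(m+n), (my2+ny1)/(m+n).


Px = (1*10 + 3*30)/4 = 100/4 = 25.0000
Py = (1*19 + 3*(-14))/4 = -23/4 = -5.7500

P = (25.0000, -5.7500)


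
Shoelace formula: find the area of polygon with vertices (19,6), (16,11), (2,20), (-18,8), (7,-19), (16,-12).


sum(xi*y_{i+1}) = 19*11 + 16*20 + 2*8 - 18*(-19) + 7*(-12) + 16*6 = 899
sum(yi*x_{i+1}) = 6*16 + 11*2 + 20*(-18) + 8*7 - 19*16 - 12*19 = -718
Area = |899 + 718|/2 = 1617/2 = 808.5000

808.5000 sq units


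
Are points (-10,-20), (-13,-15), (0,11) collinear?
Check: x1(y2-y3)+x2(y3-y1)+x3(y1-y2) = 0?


-10*(-15-11) - 13*(11+ 20) + 0*(-20+ 15)
= 260 - 403 + 0 = -143

No, not collinear (determinant = -143)


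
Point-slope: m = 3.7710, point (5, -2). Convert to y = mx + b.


y + 2 = 3.7710(x - 5)
y = 3.7710x - 2 - 3.7710*5
y = 3.7710x - 20.8550

y = 3.7710x - 20.8550


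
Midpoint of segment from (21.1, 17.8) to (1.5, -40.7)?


Mx = (21.1 + 1.5)/2 = 22.6/2 = 11.3000
My = (17.8 - 40.7)/2 = -22.9/2 = -11.4500

(11.3000, -11.4500)


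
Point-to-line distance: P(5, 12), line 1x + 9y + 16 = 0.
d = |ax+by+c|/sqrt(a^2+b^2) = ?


|1*5 + 9*12 + 16| = |129| = 129
sqrt(1 + 81) = sqrt(82) = 9.0554
d = 129/sqrt(82) = 14.2457

14.2457


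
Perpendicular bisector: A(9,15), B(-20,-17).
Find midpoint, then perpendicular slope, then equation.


Midpoint = (-5.5, -1)
Slope of AB = dy/dx = -32/(-29) = 1.1034
Perp slope = -dx/dy = -29/32 = -0.9062
b = My - (perp slope)*Mx = -1 + (-29*(-5.5))/(-32) = -1 - 4.9844 = -5.9844

y = -0.9062x - 5.9844


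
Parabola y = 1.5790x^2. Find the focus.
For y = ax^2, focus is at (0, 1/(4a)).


a = 1.5790
4a = 6.3160
focus = (0, 1/6.3160) = (0, 0.1583)

Focus = (0, 0.1583)


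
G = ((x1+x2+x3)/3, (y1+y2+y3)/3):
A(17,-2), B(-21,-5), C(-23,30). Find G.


Gx = (17- 21- 23)/3 = -27/3 = -9.0000
Gy = (-2- 5+30)/3 = 23/3 = 7.6667

G = (-9.0000, 7.6667)


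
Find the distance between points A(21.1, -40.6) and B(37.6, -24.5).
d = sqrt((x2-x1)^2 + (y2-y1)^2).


dx = 37.6 - 21.1 = 16.5
dy = -24.5 + 40.6 = 16.1
d = sqrt(272.25 + 259.21) = sqrt(531.46) = 23.0534

23.0534


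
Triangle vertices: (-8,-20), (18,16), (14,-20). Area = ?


-8*(16+ 20) = -288
18*(-20+ 20) = 0
14*(-20-16) = -504
sum = -792
Area = |-792|/2 = 396.0000

396.0000 sq units


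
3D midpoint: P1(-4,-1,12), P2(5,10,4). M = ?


Mx = (-4+5)/2 = 0.5000
My = (-1+10)/2 = 4.5000
Mz = (12+4)/2 = 8.0000

M = (0.5000, 4.5000, 8.0000)


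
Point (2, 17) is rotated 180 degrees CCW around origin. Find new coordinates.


cos(180) = -1, sin(180) = 0
x' = 2*(-1) - 17*0 = -2
y' = 2*0 + 17*(-1) = -17

(-2, -17)


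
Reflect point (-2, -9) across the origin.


Reflection rule for origin: (-x, -y)
(-2, -9) -> (2, 9)

(2, 9)


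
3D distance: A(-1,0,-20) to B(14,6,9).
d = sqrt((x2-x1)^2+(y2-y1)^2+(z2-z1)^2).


dx=15, dy=6, dz=29
d = sqrt(225+36+841) = sqrt(1102) = 33.1964

33.1964


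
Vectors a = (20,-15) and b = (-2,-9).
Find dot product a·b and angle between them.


a·b = 20*(-2) - 15*(-9) = -40 + 135 = 95
|a| = sqrt(400+225) = 25.0000
|b| = sqrt(4+81) = 9.2195
cos(theta) = 95/(sqrt(625)*sqrt(85)) = 95/sqrt(53125) = 0.412168
theta = arccos(95/sqrt(53125)) = 65.6589 degrees

a·b = 95, theta = 65.6589 deg


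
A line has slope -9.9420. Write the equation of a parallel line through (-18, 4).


Parallel lines have equal slopes.
m2 = -9.9420
b2 = 4 + 9.9420*(-18) = -174.9560

y = -9.9420x - 174.9560


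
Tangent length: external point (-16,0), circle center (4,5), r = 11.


d = sqrt((-16-4)^2 + (0-5)^2) = sqrt(400+25) = 20.6155
L = sqrt(425.0000 - 121) = sqrt(304.0000) = 17.4356

17.4356


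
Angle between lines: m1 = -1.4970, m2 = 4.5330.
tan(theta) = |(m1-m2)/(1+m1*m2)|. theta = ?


m1-m2 = -6.03
1+m1*m2 = -5.785901
tan(theta) = |-6.03/(-5.785901)| = 1.042189
theta = arctan(|-6.03/(-5.785901)|) = 46.1835 degrees (acute angle)

46.1835 degrees


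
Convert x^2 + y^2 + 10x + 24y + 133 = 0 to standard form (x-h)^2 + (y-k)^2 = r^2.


h = -D/2 = -10/2 = -5
k = -E/2 = -24/2 = -12
r^2 = h^2 + k^2 - F = 25 + 144 - 133 = 36
r = 6

Center (-5, -12), radius = 6


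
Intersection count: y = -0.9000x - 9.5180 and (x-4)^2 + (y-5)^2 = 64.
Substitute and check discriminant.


Substitute y = -0.9000x - 9.5180: (x-4)^2 + (-0.9000x- 9.5180-5)^2 = 64
Expand to Ax^2 + Bx + C = 0, where b-k = -14.518
A = 1+m^2 = 1.81
B = 2(m(b-k) - h) = 2(-0.9000*(-14.518) - 4) = 18.1324
C = h^2 + (b-k)^2 - r^2 = 16 + 210.772324 - 64 = 162.772324
disc = B^2-4AC = 328.7839 - 1178.4716 = -849.6877
disc < 0

0 intersection points


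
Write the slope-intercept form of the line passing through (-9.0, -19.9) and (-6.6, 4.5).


m = (24.4)/(2.4) = 10.1667
b = y1 - m*x1 = -19.9 - (24.4*(-9.0))/(2.4) = -19.9 + 91.5000 = 71.6000

y = 10.1667x + 71.6000


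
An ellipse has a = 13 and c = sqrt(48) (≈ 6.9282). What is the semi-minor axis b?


b^2 = 13^2 - (sqrt(48))^2 = 169 - 48 = 121
b = sqrt(121) = 11

b = 11


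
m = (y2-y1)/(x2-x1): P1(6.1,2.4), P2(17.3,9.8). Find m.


dy = 9.8 - 2.4 = 7.4
dx = 17.3 - 6.1 = 11.2
m = 7.4/11.2 = 0.6607

m = 0.6607


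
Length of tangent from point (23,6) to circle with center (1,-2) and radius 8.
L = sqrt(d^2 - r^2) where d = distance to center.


d = sqrt((23-1)^2 + (6+ 2)^2) = sqrt(484+64) = 23.4094
L = sqrt(548.0000 - 64) = sqrt(484.0000) = 22.0000

22.0000


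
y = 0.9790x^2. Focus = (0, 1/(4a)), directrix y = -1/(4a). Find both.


a = 0.9790
1/(4a) = 0.2554
Focus = (0, 0.2554)
Directrix: y = -0.2554

Focus = (0, 0.2554), Directrix: y = -0.2554


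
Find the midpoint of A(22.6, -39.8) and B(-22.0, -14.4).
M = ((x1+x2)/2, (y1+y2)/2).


Mx = (22.6 - 22.0)/2 = 0.6/2 = 0.3000
My = (-39.8 - 14.4)/2 = -54.2/2 = -27.1000

(0.3000, -27.1000)


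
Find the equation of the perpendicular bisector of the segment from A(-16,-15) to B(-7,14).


Midpoint = (-11.5, -0.5)
Slope of AB = dy/dx = 29/9 = 3.2222
Perp slope = -dx/dy = -9/29 = -0.3103
b = My - (perp slope)*Mx = -0.5 + (9*(-11.5))/29 = -0.5 - 3.5690 = -4.0690

y = -0.3103x - 4.0690


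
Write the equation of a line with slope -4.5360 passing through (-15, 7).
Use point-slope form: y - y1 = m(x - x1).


y - 7 = -4.5360(x + 15)
y = -4.5360x + 7 + 4.5360*(-15)
y = -4.5360x - 61.0400

y = -4.5360x - 61.0400


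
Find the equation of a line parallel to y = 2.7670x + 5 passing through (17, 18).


Parallel lines have equal slopes.
m2 = 2.7670
b2 = 18 - 2.7670*17 = -29.0390

y = 2.7670x - 29.0390


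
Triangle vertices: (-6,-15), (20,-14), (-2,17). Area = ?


-6*(-14-17) = 186
20*(17+ 15) = 640
-2*(-15+ 14) = 2
sum = 828
Area = |828|/2 = 414.0000

414.0000 sq units


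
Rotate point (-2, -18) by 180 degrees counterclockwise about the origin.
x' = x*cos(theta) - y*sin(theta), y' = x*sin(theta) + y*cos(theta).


cos(180) = -1, sin(180) = 0
x' = -2*(-1) + 18*0 = 2
y' = -2*0 - 18*(-1) = 18

(2, 18)


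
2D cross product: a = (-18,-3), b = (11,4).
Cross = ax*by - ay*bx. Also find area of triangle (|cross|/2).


cross = -18*4 + 3*11 = -72 + 33 = -39
Triangle area = |-39|/2 = 39/2 = 19.5000

cross = -39, triangle area = 19.5000


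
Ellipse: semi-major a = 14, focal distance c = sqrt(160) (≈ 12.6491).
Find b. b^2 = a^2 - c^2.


b^2 = 14^2 - (sqrt(160))^2 = 196 - 160 = 36
b = sqrt(36) = 6

b = 6


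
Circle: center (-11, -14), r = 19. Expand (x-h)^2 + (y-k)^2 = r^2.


(x+ 11)^2 + (y+ 14)^2 = 19^2
D = -2h = 22, E = -2k = 28
F = h^2+k^2-r^2 = 121+196-361 = -44

x^2 + y^2 + 22x + 28y - 44 = 0


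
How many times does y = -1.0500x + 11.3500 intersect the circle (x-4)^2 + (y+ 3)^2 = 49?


Substitute y = -1.0500x + 11.3500: (x-4)^2 + (-1.0500x+11.3500+ 3)^2 = 49
Expand to Ax^2 + Bx + C = 0, where b-k = 14.35
A = 1+m^2 = 2.1025
B = 2(m(b-k) - h) = 2(-1.0500*14.35 - 4) = -38.135
C = h^2 + (b-k)^2 - r^2 = 16 + 205.9225 - 49 = 172.9225
disc = B^2-4AC = 1454.2782 - 1454.2782 = 0
disc = 0

1 intersection point (tangent)


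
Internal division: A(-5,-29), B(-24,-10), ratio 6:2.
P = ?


Px = (6*(-24) + 2*(-5))/8 = -154/8 = -19.2500
Py = (6*(-10) + 2*(-29))/8 = -118/8 = -14.7500

P = (-19.2500, -14.7500)


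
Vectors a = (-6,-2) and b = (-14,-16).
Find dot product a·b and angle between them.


a·b = -6*(-14) - 2*(-16) = 84 + 32 = 116
|a| = sqrt(36+4) = 6.3246
|b| = sqrt(196+256) = 21.2603
cos(theta) = 116/(sqrt(40)*sqrt(452)) = 116/sqrt(18080) = 0.862698
theta = arccos(116/sqrt(18080)) = 30.3791 degrees

a·b = 116, theta = 30.3791 deg


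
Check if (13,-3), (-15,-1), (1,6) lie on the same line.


13*(-1-6) - 15*(6+ 3) + 1*(-3+ 1)
= -91 - 135 - 2 = -228

No, not collinear (determinant = -228)


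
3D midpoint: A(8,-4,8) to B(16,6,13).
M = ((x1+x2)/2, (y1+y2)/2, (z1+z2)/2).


Mx = (8+16)/2 = 12.0000
My = (-4+6)/2 = 1.0000
Mz = (8+13)/2 = 10.5000

M = (12.0000, 1.0000, 10.5000)


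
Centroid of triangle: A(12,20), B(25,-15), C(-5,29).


Gx = (12+25- 5)/3 = 32/3 = 10.6667
Gy = (20- 15+29)/3 = 34/3 = 11.3333

G = (10.6667, 11.3333)


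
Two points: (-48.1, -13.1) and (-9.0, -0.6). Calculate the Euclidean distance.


dx = -9.0 + 48.1 = 39.1
dy = -0.6 + 13.1 = 12.5
d = sqrt(1528.81 + 156.25) = sqrt(1685.06) = 41.0495

41.0495


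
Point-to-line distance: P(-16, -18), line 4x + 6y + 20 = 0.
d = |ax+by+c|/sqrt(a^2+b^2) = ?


|4*(-16) + 6*(-18) + 20| = |-152| = 152
sqrt(16 + 36) = sqrt(52) = 7.2111
d = 152/sqrt(52) = 21.0786

21.0786


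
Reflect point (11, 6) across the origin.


Reflection rule for origin: (-x, -y)
(11, 6) -> (-11, -6)

(-11, -6)
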